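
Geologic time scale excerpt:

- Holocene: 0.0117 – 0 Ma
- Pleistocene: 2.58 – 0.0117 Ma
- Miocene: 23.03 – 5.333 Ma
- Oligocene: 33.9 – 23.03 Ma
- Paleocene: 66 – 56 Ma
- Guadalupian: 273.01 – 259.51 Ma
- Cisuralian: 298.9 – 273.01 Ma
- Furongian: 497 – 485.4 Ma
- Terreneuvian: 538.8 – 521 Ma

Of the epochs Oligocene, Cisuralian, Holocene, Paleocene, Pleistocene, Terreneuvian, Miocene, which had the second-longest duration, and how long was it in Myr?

Terreneuvian, 17.8 million years

Durations: Oligocene 10.87; Cisuralian 25.89; Holocene 0.0117; Paleocene 10; Pleistocene 2.5683; Terreneuvian 17.8; Miocene 17.697 Myr.
Sorted longest-first: Cisuralian (25.89), Terreneuvian (17.8), Miocene (17.697), Oligocene (10.87), Paleocene (10), Pleistocene (2.5683), Holocene (0.0117).
The second longest is Terreneuvian at 17.8 Myr.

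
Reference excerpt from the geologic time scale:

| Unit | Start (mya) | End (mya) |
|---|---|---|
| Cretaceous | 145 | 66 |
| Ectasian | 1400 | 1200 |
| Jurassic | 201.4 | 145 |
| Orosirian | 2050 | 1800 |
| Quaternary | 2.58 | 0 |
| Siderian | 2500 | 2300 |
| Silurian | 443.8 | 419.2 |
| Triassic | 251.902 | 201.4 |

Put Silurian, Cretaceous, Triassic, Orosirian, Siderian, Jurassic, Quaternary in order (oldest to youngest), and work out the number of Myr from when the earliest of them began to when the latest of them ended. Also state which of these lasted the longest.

Siderian, Orosirian, Silurian, Triassic, Jurassic, Cretaceous, Quaternary; total span 2500 Myr; longest is Orosirian

Start ages (Ma): Siderian 2500, Orosirian 2050, Silurian 443.8, Triassic 251.902, Jurassic 201.4, Cretaceous 145, Quaternary 2.58.
Ordered oldest to youngest: Siderian, Orosirian, Silurian, Triassic, Jurassic, Cretaceous, Quaternary.
Span = 2500 − 0 = 2500 Myr.
Durations: Triassic 50.502, Silurian 24.6, Cretaceous 79, Jurassic 56.4, Quaternary 2.58, Orosirian 250, Siderian 200 → longest is Orosirian (250 Myr).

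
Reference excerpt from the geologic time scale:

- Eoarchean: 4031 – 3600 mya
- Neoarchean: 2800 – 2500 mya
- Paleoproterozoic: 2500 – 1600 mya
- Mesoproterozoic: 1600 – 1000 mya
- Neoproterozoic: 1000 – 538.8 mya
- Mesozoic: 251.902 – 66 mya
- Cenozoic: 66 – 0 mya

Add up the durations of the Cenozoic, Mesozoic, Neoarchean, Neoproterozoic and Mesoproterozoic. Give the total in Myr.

Duration is start − end for each: (66 − 0) + (251.902 − 66) + (2800 − 2500) + (1000 − 538.8) + (1600 − 1000).
That is 66 + 185.902 + 300 + 461.2 + 600, which totals 1613.102 million years.

1613.102 million years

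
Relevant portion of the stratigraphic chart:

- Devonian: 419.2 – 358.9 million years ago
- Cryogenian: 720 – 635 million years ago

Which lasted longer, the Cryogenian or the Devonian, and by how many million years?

Cryogenian, by 24.7 million years

Cryogenian: 720 − 635 = 85 Myr.
Devonian: 419.2 − 358.9 = 60.3 Myr.
Difference: 85 − 60.3 = 24.7 Myr, so the Cryogenian was longer.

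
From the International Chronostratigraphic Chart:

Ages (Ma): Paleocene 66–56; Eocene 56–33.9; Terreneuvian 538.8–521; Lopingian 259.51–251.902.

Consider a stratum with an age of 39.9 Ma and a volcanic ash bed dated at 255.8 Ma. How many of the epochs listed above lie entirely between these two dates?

255.8 Ma sits inside the Lopingian (259.51–251.902) and 39.9 Ma inside the Eocene (56–33.9); neither of those is wholly between the two dates.
The listed epochs lying completely between them are Paleocene — 1 in all.

1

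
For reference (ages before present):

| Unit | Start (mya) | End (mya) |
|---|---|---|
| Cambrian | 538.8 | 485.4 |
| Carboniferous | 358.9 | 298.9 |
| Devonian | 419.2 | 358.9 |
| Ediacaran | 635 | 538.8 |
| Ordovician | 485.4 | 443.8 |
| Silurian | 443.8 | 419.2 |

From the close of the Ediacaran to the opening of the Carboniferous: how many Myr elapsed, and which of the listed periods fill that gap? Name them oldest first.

End of Ediacaran = 538.8 Ma; start of Carboniferous = 358.9 Ma.
Gap = 538.8 − 358.9 = 179.9 Myr.
Periods wholly inside 538.8–358.9 Ma: Cambrian (538.8–485.4), Ordovician (485.4–443.8), Silurian (443.8–419.2), Devonian (419.2–358.9).

179.9 million years; Cambrian, Ordovician, Silurian, Devonian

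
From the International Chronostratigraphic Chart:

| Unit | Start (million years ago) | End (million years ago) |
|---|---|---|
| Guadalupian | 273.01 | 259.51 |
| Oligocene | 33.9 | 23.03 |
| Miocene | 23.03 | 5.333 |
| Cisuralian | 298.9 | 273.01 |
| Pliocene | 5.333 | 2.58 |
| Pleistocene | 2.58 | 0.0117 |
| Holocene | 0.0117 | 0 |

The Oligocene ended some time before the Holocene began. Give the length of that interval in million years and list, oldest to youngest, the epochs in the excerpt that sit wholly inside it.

End of Oligocene = 23.03 Ma; start of Holocene = 0.0117 Ma.
Gap = 23.03 − 0.0117 = 23.0183 Myr.
Epochs wholly inside 23.03–0.0117 Ma: Miocene (23.03–5.333), Pliocene (5.333–2.58), Pleistocene (2.58–0.0117).

23.0183 million years; Miocene, Pliocene, Pleistocene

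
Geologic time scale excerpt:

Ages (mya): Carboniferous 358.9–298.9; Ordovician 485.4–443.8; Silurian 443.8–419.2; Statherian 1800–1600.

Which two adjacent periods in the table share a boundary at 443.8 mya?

The Ordovician ends at 443.8 mya and the Silurian begins at 443.8 mya, so they share that boundary.

Ordovician and Silurian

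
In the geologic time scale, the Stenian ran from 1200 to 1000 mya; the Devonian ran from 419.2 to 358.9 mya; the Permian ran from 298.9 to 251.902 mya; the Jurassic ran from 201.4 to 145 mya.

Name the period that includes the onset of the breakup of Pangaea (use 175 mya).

175 Ma lies between 201.4 and 145 Ma, so it falls in the Jurassic.

Jurassic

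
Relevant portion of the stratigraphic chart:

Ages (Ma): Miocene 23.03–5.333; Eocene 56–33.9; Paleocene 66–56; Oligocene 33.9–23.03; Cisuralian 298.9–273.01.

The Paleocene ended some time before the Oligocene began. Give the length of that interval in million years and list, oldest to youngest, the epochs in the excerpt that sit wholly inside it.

22.1 million years; Eocene

End of Paleocene = 56 Ma; start of Oligocene = 33.9 Ma.
Gap = 56 − 33.9 = 22.1 Myr.
Epochs wholly inside 56–33.9 Ma: Eocene (56–33.9).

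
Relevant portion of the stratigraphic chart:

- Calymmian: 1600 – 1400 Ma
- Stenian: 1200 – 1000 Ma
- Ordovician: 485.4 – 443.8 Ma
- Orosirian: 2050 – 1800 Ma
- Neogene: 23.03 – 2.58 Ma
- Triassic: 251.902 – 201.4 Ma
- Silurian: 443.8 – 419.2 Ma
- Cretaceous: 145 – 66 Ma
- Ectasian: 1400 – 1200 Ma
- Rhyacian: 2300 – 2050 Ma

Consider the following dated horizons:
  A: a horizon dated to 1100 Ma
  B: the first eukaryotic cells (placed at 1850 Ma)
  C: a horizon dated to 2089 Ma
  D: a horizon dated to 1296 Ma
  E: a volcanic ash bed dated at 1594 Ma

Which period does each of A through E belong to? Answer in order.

A — Stenian; B — Orosirian; C — Rhyacian; D — Ectasian; E — Calymmian

A: 1100 Ma lies in 1200–1000 Ma, so Stenian.
B: 1850 Ma lies in 2050–1800 Ma, so Orosirian.
C: 2089 Ma lies in 2300–2050 Ma, so Rhyacian.
D: 1296 Ma lies in 1400–1200 Ma, so Ectasian.
E: 1594 Ma lies in 1600–1400 Ma, so Calymmian.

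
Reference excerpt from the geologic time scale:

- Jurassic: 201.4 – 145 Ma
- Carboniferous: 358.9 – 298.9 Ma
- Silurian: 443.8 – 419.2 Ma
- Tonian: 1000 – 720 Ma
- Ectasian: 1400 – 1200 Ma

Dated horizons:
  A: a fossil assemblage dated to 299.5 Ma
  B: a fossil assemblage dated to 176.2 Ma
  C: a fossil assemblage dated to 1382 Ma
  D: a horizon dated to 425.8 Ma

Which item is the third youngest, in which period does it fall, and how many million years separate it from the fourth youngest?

Sorted youngest-first by Ma: B (176.2), A (299.5), D (425.8), C (1382).
The third youngest is D at 425.8 Ma, which lies in 443.8–419.2 Ma: the Silurian.
The fourth youngest is C at 1382 Ma; separation = |425.8 − 1382| = 956.2 Myr.

D, in the Silurian; 956.2 million years to C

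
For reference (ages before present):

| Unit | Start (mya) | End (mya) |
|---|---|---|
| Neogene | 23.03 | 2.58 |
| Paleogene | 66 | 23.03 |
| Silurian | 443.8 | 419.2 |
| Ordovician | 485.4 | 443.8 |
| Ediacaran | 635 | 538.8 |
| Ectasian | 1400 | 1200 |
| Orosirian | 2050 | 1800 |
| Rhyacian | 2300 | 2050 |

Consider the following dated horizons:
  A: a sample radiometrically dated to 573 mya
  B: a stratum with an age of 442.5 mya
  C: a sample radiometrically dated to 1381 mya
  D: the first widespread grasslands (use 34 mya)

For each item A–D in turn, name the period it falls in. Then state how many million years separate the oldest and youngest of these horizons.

Match each age against the start–end ranges in the excerpt: A = 573 Ma → Ediacaran (635–538.8); B = 442.5 Ma → Silurian (443.8–419.2); C = 1381 Ma → Ectasian (1400–1200); D = 34 Ma → Paleogene (66–23.03).
The largest age is 1381 Ma and the smallest is 34 Ma; their difference is 1347 Myr.

A — Ediacaran; B — Silurian; C — Ectasian; D — Paleogene; span 1347 million years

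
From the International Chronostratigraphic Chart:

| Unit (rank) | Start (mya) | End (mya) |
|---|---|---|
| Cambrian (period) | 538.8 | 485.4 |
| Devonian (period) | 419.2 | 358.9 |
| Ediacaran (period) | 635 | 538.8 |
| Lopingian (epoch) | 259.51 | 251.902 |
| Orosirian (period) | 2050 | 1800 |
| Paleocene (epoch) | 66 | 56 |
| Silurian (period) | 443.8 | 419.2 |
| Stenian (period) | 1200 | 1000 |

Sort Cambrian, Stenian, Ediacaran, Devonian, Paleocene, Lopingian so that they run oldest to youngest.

Sorting by start age (descending Ma, since larger Ma = older): Stenian start 1200, Ediacaran start 635, Cambrian start 538.8, Devonian start 419.2, Lopingian start 259.51, Paleocene start 66.

Stenian → Ediacaran → Cambrian → Devonian → Lopingian → Paleocene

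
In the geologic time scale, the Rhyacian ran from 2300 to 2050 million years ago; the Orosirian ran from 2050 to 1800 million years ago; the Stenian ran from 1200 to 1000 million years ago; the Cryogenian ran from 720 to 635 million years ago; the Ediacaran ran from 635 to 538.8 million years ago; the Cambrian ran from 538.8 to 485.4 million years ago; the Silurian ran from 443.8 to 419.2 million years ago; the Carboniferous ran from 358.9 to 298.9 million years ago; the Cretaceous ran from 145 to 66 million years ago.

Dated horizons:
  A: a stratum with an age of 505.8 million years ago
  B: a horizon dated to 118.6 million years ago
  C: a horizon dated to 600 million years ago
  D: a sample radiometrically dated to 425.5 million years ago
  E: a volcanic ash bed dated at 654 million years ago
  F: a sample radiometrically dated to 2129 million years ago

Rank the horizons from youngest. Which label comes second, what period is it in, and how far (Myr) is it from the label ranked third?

D, in the Silurian; 80.3 million years to A

Sorted youngest-first by Ma: B (118.6), D (425.5), A (505.8), C (600), E (654), F (2129).
The second youngest is D at 425.5 Ma, which lies in 443.8–419.2 Ma: the Silurian.
The third youngest is A at 505.8 Ma; separation = |425.5 − 505.8| = 80.3 Myr.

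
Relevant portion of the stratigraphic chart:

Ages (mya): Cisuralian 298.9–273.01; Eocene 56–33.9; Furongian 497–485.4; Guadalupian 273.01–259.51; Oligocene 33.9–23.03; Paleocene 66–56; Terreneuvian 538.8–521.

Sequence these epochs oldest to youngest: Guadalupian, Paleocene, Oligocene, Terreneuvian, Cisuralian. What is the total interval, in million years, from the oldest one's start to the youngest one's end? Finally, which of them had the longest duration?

From the excerpt: Guadalupian 273.01–259.51; Paleocene 66–56; Oligocene 33.9–23.03; Terreneuvian 538.8–521; Cisuralian 298.9–273.01 (Ma).
Larger Ma is earlier, so the oldest is Terreneuvian and the youngest is Oligocene; oldest to youngest: Terreneuvian, Cisuralian, Guadalupian, Paleocene, Oligocene.
Oldest start 538.8 minus youngest end 23.03 gives 515.77 Myr overall.
Individual lengths (start − end): Terreneuvian 17.8; Cisuralian 25.89; Oligocene 10.87; Paleocene 10; Guadalupian 13.5. The largest is Cisuralian at 25.89 Myr.

Terreneuvian → Cisuralian → Guadalupian → Paleocene → Oligocene; total span 515.77 Myr; longest is Cisuralian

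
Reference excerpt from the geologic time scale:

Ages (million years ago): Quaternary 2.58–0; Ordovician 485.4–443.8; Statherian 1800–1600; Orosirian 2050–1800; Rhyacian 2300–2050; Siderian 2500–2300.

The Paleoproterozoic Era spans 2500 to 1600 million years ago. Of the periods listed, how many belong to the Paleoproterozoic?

4

Periods inside 2500–1600 Ma: Siderian, Rhyacian, Orosirian, Statherian — 4 in total.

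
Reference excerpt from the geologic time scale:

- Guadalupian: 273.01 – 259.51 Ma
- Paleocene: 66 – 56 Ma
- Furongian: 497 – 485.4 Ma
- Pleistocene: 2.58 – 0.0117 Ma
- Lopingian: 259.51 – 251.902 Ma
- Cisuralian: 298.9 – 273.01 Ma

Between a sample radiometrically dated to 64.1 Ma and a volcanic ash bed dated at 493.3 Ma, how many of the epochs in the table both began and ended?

3

The older date is 493.3 Ma and the younger is 64.1 Ma.
Epochs with start < 493.3 and end > 64.1 Ma: Cisuralian (298.9–273.01), Guadalupian (273.01–259.51), Lopingian (259.51–251.902).
That is 3 complete epochs.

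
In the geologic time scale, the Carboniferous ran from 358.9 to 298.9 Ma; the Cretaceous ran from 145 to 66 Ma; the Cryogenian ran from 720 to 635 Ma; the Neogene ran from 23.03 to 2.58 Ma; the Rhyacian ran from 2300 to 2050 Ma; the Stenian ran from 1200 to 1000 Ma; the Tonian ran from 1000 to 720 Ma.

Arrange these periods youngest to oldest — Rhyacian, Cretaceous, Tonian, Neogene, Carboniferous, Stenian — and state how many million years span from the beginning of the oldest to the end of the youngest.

Start ages (Ma): Rhyacian 2300, Stenian 1200, Tonian 1000, Carboniferous 358.9, Cretaceous 145, Neogene 23.03.
Ordered youngest to oldest: Neogene, Cretaceous, Carboniferous, Tonian, Stenian, Rhyacian.
Span = 2300 − 2.58 = 2297.42 Myr.

Neogene → Cretaceous → Carboniferous → Tonian → Stenian → Rhyacian; total span 2297.42 Myr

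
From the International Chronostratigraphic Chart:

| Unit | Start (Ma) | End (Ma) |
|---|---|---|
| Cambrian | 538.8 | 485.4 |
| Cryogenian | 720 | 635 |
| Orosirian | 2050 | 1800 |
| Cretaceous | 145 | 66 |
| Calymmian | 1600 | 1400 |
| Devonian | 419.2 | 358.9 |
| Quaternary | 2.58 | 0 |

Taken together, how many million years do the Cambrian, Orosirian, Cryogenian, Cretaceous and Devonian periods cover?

527.7 million years

Duration is start − end for each: (538.8 − 485.4) + (2050 − 1800) + (720 − 635) + (145 − 66) + (419.2 − 358.9).
That is 53.4 + 250 + 85 + 79 + 60.3, which totals 527.7 million years.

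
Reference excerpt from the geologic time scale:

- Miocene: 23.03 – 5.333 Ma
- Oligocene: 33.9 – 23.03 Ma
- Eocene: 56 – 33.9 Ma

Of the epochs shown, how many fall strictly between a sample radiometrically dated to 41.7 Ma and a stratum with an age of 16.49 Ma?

1

41.7 Ma sits inside the Eocene (56–33.9) and 16.49 Ma inside the Miocene (23.03–5.333); neither of those is wholly between the two dates.
The listed epochs lying completely between them are Oligocene — 1 in all.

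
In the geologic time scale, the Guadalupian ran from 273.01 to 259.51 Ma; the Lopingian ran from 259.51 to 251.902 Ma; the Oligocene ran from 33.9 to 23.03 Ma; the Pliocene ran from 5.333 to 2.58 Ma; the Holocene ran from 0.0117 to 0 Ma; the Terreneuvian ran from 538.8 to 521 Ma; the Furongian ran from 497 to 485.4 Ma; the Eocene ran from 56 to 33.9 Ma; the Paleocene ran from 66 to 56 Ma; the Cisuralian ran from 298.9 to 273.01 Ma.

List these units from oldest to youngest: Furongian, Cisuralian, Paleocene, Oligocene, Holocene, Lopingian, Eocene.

Read off each span (Ma): Furongian 497–485.4; Cisuralian 298.9–273.01; Paleocene 66–56; Oligocene 33.9–23.03; Holocene 0.0117–0; Lopingian 259.51–251.902; Eocene 56–33.9.
Larger Ma is older, so oldest→youngest is Furongian, Cisuralian, Lopingian, Paleocene, Eocene, Oligocene, Holocene.

Furongian, Cisuralian, Lopingian, Paleocene, Eocene, Oligocene, Holocene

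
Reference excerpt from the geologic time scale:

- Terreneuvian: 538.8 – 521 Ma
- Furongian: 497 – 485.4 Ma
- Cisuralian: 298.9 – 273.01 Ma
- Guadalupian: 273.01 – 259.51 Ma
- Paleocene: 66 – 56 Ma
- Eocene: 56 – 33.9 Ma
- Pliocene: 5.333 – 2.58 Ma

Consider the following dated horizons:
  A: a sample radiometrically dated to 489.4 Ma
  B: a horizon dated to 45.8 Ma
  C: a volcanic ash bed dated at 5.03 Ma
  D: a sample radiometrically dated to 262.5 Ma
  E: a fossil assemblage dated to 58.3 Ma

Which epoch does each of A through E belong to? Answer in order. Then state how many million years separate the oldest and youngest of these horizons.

A — Furongian; B — Eocene; C — Pliocene; D — Guadalupian; E — Paleocene; span 484.37 million years

Match each age against the start–end ranges in the excerpt: A = 489.4 Ma → Furongian (497–485.4); B = 45.8 Ma → Eocene (56–33.9); C = 5.03 Ma → Pliocene (5.333–2.58); D = 262.5 Ma → Guadalupian (273.01–259.51); E = 58.3 Ma → Paleocene (66–56).
The largest age is 489.4 Ma and the smallest is 5.03 Ma; their difference is 484.37 Myr.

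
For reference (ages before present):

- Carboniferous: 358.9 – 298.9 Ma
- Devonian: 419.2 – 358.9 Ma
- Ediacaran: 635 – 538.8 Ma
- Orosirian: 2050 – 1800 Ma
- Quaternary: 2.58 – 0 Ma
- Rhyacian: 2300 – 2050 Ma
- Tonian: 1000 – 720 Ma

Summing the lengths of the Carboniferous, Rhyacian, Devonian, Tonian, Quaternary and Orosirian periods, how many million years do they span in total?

902.88 million years

Duration is start − end for each: (358.9 − 298.9) + (2300 − 2050) + (419.2 − 358.9) + (1000 − 720) + (2.58 − 0) + (2050 − 1800).
That is 60 + 250 + 60.3 + 280 + 2.58 + 250, which totals 902.88 million years.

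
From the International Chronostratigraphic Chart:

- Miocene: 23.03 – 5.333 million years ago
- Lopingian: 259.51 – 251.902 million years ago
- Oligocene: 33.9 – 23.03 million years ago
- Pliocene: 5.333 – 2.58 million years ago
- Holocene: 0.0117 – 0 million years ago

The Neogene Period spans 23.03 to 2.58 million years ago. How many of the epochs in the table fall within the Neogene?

Epochs inside 23.03–2.58 Ma: Miocene, Pliocene — 2 in total.

2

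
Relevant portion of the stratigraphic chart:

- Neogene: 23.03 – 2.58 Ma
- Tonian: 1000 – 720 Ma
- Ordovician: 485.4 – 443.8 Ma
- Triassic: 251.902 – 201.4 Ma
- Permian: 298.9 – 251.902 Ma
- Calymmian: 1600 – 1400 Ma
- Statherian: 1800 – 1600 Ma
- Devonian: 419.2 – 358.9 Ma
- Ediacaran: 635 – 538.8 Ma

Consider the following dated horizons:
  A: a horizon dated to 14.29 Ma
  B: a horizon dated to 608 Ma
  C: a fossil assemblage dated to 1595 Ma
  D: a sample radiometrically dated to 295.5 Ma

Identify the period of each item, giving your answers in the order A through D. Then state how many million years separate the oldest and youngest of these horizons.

Match each age against the start–end ranges in the excerpt: A = 14.29 Ma → Neogene (23.03–2.58); B = 608 Ma → Ediacaran (635–538.8); C = 1595 Ma → Calymmian (1600–1400); D = 295.5 Ma → Permian (298.9–251.902).
The largest age is 1595 Ma and the smallest is 14.29 Ma; their difference is 1580.71 Myr.

A — Neogene; B — Ediacaran; C — Calymmian; D — Permian; span 1580.71 million years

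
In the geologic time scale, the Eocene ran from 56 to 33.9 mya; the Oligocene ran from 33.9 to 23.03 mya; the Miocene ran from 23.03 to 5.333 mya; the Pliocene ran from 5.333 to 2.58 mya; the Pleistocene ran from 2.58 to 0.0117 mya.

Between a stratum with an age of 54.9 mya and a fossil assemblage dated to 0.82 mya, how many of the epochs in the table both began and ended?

The older date is 54.9 Ma and the younger is 0.82 Ma.
Epochs with start < 54.9 and end > 0.82 Ma: Oligocene (33.9–23.03), Miocene (23.03–5.333), Pliocene (5.333–2.58).
That is 3 complete epochs.

3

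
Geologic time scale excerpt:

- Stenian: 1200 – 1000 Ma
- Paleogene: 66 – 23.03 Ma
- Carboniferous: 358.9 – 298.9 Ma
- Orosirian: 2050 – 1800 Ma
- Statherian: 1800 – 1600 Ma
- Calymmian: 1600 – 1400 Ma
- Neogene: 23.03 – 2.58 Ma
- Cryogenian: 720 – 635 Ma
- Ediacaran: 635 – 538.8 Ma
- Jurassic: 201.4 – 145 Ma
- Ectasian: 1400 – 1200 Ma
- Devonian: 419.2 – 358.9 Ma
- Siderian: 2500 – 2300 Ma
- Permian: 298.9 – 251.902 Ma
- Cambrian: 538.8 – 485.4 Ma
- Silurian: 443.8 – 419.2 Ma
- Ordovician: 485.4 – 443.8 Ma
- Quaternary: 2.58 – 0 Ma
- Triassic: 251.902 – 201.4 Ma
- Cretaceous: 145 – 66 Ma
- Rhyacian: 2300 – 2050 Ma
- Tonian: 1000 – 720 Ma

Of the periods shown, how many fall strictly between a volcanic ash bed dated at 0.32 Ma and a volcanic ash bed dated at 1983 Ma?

1983 Ma sits inside the Orosirian (2050–1800) and 0.32 Ma inside the Quaternary (2.58–0); neither of those is wholly between the two dates.
The listed periods lying completely between them are Statherian, Calymmian, Ectasian, Stenian, Tonian, Cryogenian, Ediacaran, Cambrian, Ordovician, Silurian, Devonian, Carboniferous, Permian, Triassic, Jurassic, Cretaceous, Paleogene, Neogene — 18 in all.

18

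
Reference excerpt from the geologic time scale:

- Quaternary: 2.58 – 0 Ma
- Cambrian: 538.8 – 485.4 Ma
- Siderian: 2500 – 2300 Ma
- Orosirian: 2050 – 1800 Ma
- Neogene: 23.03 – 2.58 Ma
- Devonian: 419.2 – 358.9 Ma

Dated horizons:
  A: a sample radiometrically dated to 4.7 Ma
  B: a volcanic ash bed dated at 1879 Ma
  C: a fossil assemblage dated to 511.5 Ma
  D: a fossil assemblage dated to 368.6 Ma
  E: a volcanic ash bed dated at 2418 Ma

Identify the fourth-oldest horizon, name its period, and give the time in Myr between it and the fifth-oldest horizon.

D, in the Devonian; 363.9 million years to A

Sorted oldest-first by Ma: E (2418), B (1879), C (511.5), D (368.6), A (4.7).
The fourth oldest is D at 368.6 Ma, which lies in 419.2–358.9 Ma: the Devonian.
The fifth oldest is A at 4.7 Ma; separation = |368.6 − 4.7| = 363.9 Myr.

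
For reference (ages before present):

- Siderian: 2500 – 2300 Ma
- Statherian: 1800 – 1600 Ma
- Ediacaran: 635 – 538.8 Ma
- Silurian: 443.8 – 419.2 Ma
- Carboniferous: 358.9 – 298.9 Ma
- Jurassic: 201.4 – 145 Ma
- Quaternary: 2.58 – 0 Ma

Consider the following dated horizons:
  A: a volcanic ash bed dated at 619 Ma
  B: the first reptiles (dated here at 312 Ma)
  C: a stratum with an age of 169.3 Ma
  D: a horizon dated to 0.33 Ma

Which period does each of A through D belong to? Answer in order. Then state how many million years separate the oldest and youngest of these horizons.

A — Ediacaran; B — Carboniferous; C — Jurassic; D — Quaternary; span 618.67 million years

A: 619 Ma lies in 635–538.8 Ma, so Ediacaran.
B: 312 Ma lies in 358.9–298.9 Ma, so Carboniferous.
C: 169.3 Ma lies in 201.4–145 Ma, so Jurassic.
D: 0.33 Ma lies in 2.58–0 Ma, so Quaternary.
Oldest = 619 Ma, youngest = 0.33 Ma → span 618.67 Myr.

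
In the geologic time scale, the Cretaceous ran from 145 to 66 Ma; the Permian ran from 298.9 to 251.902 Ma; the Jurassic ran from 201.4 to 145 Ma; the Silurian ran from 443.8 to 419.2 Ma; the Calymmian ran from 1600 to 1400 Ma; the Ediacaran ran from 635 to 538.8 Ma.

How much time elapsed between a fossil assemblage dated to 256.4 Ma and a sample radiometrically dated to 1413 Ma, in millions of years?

1156.6 million years

1413 − 256.4 = 1156.6 million years.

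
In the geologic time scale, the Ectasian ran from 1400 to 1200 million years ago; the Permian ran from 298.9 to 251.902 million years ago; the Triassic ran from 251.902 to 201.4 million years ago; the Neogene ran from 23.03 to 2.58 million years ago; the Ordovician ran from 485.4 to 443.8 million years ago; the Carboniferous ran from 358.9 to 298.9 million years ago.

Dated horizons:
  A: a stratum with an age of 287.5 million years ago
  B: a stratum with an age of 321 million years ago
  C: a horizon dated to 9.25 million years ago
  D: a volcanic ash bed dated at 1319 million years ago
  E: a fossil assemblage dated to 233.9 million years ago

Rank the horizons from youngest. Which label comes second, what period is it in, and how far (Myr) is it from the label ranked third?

Sorted youngest-first by Ma: C (9.25), E (233.9), A (287.5), B (321), D (1319).
The second youngest is E at 233.9 Ma, which lies in 251.902–201.4 Ma: the Triassic.
The third youngest is A at 287.5 Ma; separation = |233.9 − 287.5| = 53.6 Myr.

E, in the Triassic; 53.6 million years to A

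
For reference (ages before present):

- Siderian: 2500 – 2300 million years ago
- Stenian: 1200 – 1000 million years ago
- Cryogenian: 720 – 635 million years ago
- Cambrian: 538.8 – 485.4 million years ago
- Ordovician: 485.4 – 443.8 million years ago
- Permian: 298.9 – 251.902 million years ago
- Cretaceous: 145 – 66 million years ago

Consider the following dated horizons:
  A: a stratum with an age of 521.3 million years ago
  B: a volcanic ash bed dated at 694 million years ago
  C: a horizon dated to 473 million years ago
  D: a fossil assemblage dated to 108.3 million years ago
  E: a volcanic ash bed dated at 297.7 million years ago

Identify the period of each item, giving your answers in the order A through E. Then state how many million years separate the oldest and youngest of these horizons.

A: 521.3 Ma lies in 538.8–485.4 Ma, so Cambrian.
B: 694 Ma lies in 720–635 Ma, so Cryogenian.
C: 473 Ma lies in 485.4–443.8 Ma, so Ordovician.
D: 108.3 Ma lies in 145–66 Ma, so Cretaceous.
E: 297.7 Ma lies in 298.9–251.902 Ma, so Permian.
Oldest = 694 Ma, youngest = 108.3 Ma → span 585.7 Myr.

A — Cambrian; B — Cryogenian; C — Ordovician; D — Cretaceous; E — Permian; span 585.7 million years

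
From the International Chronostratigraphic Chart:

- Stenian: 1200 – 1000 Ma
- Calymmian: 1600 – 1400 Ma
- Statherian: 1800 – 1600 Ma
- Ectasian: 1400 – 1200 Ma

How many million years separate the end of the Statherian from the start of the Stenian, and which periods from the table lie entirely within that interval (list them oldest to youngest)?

400 million years; Calymmian, Ectasian

End of Statherian = 1600 Ma; start of Stenian = 1200 Ma.
Gap = 1600 − 1200 = 400 Myr.
Periods wholly inside 1600–1200 Ma: Calymmian (1600–1400), Ectasian (1400–1200).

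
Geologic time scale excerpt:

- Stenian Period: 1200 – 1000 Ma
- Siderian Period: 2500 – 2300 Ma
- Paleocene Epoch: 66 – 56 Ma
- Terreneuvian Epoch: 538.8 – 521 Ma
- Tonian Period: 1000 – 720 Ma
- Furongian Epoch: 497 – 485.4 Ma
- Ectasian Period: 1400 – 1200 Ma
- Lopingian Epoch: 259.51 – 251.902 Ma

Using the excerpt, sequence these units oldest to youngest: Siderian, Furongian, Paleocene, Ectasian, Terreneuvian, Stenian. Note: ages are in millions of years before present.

Read off each span (Ma): Siderian 2500–2300; Furongian 497–485.4; Paleocene 66–56; Ectasian 1400–1200; Terreneuvian 538.8–521; Stenian 1200–1000.
Larger Ma is older, so oldest→youngest is Siderian, Ectasian, Stenian, Terreneuvian, Furongian, Paleocene.

Siderian, Ectasian, Stenian, Terreneuvian, Furongian, Paleocene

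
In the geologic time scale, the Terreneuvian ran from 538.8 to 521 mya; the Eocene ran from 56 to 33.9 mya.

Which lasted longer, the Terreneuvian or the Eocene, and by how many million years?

Terreneuvian: 538.8 − 521 = 17.8 Myr.
Eocene: 56 − 33.9 = 22.1 Myr.
Difference: 22.1 − 17.8 = 4.3 Myr, so the Eocene was longer.

Eocene, by 4.3 million years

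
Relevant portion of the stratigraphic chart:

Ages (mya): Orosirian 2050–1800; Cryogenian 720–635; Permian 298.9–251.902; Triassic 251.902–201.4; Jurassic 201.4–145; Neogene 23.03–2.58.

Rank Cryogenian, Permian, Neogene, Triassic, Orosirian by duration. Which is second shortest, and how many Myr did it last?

Start − end for each: Cryogenian 720 − 635 = 85; Permian 298.9 − 251.902 = 46.998; Neogene 23.03 − 2.58 = 20.45; Triassic 251.902 − 201.4 = 50.502; Orosirian 2050 − 1800 = 250.
Ranking these from shortest: Neogene < Permian < Triassic < Cryogenian < Orosirian.
Position 2 in that ranking is Permian, which lasted 46.998 Myr.

Permian, 46.998 million years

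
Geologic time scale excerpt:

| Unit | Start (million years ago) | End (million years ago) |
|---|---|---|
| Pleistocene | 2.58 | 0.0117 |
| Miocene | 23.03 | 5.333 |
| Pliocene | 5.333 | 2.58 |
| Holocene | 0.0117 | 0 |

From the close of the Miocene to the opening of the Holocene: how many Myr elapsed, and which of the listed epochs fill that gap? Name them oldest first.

The Miocene closes at 5.333 Ma and the Holocene opens at 0.0117 Ma, so the interval is 5.333 − 0.0117 = 5.3213 Myr.
An epoch fits inside if it starts at or after 5.333 Ma and ends at or before 0.0117 Ma; oldest first that gives Pliocene, Pleistocene.

5.3213 million years; Pliocene, Pleistocene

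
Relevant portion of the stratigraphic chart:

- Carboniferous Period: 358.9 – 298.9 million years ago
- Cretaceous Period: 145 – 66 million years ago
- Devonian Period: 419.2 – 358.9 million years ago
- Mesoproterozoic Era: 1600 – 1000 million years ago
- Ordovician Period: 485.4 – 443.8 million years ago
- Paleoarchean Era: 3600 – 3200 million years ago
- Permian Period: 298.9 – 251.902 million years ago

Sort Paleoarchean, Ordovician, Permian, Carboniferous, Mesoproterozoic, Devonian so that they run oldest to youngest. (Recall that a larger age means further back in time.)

Sorting by start age (descending Ma, since larger Ma = older): Paleoarchean start 3600, Mesoproterozoic start 1600, Ordovician start 485.4, Devonian start 419.2, Carboniferous start 358.9, Permian start 298.9.

Paleoarchean, then Mesoproterozoic, then Ordovician, then Devonian, then Carboniferous, then Permian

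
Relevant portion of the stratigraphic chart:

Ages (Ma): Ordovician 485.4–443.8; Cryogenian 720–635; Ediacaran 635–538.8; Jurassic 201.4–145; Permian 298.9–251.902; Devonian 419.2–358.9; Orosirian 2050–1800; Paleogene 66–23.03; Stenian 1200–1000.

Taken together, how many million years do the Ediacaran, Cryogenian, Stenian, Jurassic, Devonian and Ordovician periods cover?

539.5 million years

Duration is start − end for each: (635 − 538.8) + (720 − 635) + (1200 − 1000) + (201.4 − 145) + (419.2 − 358.9) + (485.4 − 443.8).
That is 96.2 + 85 + 200 + 56.4 + 60.3 + 41.6, which totals 539.5 million years.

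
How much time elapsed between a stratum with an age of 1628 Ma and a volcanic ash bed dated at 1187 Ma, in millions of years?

1628 − 1187 = 441 million years.

441 million years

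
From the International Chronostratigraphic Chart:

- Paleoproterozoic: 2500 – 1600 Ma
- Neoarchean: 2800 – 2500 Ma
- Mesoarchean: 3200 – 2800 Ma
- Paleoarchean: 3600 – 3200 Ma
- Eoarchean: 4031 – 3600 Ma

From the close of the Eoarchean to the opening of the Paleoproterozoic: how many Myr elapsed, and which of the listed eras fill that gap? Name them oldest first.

1100 million years; Paleoarchean, Mesoarchean, Neoarchean

End of Eoarchean = 3600 Ma; start of Paleoproterozoic = 2500 Ma.
Gap = 3600 − 2500 = 1100 Myr.
Eras wholly inside 3600–2500 Ma: Paleoarchean (3600–3200), Mesoarchean (3200–2800), Neoarchean (2800–2500).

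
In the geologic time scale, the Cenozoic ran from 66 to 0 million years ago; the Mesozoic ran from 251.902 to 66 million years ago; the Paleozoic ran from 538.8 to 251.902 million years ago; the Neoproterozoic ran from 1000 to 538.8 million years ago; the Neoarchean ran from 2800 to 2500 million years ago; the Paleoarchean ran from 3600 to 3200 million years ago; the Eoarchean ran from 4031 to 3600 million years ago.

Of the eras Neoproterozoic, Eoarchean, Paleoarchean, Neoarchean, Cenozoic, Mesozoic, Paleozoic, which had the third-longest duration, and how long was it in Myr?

Paleoarchean, 400 million years

Start − end for each: Neoproterozoic 1000 − 538.8 = 461.2; Eoarchean 4031 − 3600 = 431; Paleoarchean 3600 − 3200 = 400; Neoarchean 2800 − 2500 = 300; Cenozoic 66 − 0 = 66; Mesozoic 251.902 − 66 = 185.902; Paleozoic 538.8 − 251.902 = 286.898.
Ranking these from longest: Neoproterozoic > Eoarchean > Paleoarchean > Neoarchean > Paleozoic > Mesozoic > Cenozoic.
Position 3 in that ranking is Paleoarchean, which lasted 400 Myr.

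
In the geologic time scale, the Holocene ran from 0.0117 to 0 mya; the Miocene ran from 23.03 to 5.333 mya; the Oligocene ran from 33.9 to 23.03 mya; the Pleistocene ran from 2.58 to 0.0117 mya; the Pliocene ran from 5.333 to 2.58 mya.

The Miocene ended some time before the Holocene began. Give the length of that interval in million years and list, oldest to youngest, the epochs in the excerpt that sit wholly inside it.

End of Miocene = 5.333 Ma; start of Holocene = 0.0117 Ma.
Gap = 5.333 − 0.0117 = 5.3213 Myr.
Epochs wholly inside 5.333–0.0117 Ma: Pliocene (5.333–2.58), Pleistocene (2.58–0.0117).

5.3213 million years; Pliocene, Pleistocene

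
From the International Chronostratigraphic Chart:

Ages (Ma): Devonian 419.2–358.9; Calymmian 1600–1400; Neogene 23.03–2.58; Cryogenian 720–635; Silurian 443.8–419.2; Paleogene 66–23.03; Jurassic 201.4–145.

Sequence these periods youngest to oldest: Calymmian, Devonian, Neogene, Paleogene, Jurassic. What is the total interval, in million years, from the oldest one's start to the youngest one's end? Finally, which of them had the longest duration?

From the excerpt: Calymmian 1600–1400; Devonian 419.2–358.9; Neogene 23.03–2.58; Paleogene 66–23.03; Jurassic 201.4–145 (Ma).
Larger Ma is earlier, so the oldest is Calymmian and the youngest is Neogene; youngest to oldest: Neogene, Paleogene, Jurassic, Devonian, Calymmian.
Oldest start 1600 minus youngest end 2.58 gives 1597.42 Myr overall.
Individual lengths (start − end): Neogene 20.45; Devonian 60.3; Jurassic 56.4; Paleogene 42.97; Calymmian 200. The largest is Calymmian at 200 Myr.

Neogene, Paleogene, Jurassic, Devonian, Calymmian; total span 1597.42 Myr; longest is Calymmian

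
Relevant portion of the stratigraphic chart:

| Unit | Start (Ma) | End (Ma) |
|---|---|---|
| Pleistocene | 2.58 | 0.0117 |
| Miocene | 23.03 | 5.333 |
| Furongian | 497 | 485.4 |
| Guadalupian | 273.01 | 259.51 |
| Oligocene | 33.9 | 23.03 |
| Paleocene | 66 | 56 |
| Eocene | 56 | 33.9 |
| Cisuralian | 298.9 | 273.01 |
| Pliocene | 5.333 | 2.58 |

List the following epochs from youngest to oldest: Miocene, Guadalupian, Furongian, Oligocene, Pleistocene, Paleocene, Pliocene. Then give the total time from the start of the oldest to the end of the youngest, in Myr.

Start ages (Ma): Furongian 497, Guadalupian 273.01, Paleocene 66, Oligocene 33.9, Miocene 23.03, Pliocene 5.333, Pleistocene 2.58.
Ordered youngest to oldest: Pleistocene, Pliocene, Miocene, Oligocene, Paleocene, Guadalupian, Furongian.
Span = 497 − 0.0117 = 496.9883 Myr.

Pleistocene → Pliocene → Miocene → Oligocene → Paleocene → Guadalupian → Furongian; total span 496.9883 Myr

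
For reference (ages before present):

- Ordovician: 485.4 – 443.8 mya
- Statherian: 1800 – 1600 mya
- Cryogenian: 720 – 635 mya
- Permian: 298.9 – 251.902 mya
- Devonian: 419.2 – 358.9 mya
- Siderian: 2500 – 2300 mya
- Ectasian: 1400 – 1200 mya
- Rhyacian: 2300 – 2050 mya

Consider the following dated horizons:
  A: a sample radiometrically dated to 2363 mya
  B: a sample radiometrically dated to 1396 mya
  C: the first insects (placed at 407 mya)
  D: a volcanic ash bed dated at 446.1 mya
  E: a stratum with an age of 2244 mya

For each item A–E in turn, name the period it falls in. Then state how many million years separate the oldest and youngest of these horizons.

A — Siderian; B — Ectasian; C — Devonian; D — Ordovician; E — Rhyacian; span 1956 million years

Match each age against the start–end ranges in the excerpt: A = 2363 Ma → Siderian (2500–2300); B = 1396 Ma → Ectasian (1400–1200); C = 407 Ma → Devonian (419.2–358.9); D = 446.1 Ma → Ordovician (485.4–443.8); E = 2244 Ma → Rhyacian (2300–2050).
The largest age is 2363 Ma and the smallest is 407 Ma; their difference is 1956 Myr.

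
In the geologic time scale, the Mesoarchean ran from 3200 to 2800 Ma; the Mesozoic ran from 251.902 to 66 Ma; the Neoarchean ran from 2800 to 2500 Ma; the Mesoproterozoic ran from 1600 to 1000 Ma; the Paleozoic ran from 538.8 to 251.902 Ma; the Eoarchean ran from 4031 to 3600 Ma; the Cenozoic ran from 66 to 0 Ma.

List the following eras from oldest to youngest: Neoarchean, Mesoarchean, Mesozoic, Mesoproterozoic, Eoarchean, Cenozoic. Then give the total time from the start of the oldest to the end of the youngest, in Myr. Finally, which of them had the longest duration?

Eoarchean, Mesoarchean, Neoarchean, Mesoproterozoic, Mesozoic, Cenozoic; total span 4031 Myr; longest is Mesoproterozoic

Start ages (Ma): Eoarchean 4031, Mesoarchean 3200, Neoarchean 2800, Mesoproterozoic 1600, Mesozoic 251.902, Cenozoic 66.
Ordered oldest to youngest: Eoarchean, Mesoarchean, Neoarchean, Mesoproterozoic, Mesozoic, Cenozoic.
Span = 4031 − 0 = 4031 Myr.
Durations: Mesoarchean 400, Mesoproterozoic 600, Neoarchean 300, Mesozoic 185.902, Eoarchean 431, Cenozoic 66 → longest is Mesoproterozoic (600 Myr).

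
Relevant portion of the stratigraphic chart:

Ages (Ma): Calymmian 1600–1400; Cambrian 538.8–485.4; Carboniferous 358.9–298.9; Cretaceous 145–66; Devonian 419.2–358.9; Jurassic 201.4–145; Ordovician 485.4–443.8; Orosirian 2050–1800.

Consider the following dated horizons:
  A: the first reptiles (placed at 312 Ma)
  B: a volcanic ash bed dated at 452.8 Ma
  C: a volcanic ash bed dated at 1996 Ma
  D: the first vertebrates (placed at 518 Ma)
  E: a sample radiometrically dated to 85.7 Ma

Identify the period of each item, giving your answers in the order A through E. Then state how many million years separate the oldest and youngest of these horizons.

A: 312 Ma lies in 358.9–298.9 Ma, so Carboniferous.
B: 452.8 Ma lies in 485.4–443.8 Ma, so Ordovician.
C: 1996 Ma lies in 2050–1800 Ma, so Orosirian.
D: 518 Ma lies in 538.8–485.4 Ma, so Cambrian.
E: 85.7 Ma lies in 145–66 Ma, so Cretaceous.
Oldest = 1996 Ma, youngest = 85.7 Ma → span 1910.3 Myr.

A — Carboniferous; B — Ordovician; C — Orosirian; D — Cambrian; E — Cretaceous; span 1910.3 million years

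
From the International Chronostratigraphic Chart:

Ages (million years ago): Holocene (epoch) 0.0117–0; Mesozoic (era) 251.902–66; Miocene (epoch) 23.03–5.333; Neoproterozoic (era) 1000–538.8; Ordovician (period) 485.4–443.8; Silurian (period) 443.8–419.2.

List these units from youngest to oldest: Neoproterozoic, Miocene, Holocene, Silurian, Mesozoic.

Holocene, Miocene, Mesozoic, Silurian, Neoproterozoic

Read off each span (Ma): Neoproterozoic 1000–538.8; Miocene 23.03–5.333; Holocene 0.0117–0; Silurian 443.8–419.2; Mesozoic 251.902–66.
Larger Ma is older, so oldest→youngest is Neoproterozoic, Silurian, Mesozoic, Miocene, Holocene; reverse it for youngest→oldest.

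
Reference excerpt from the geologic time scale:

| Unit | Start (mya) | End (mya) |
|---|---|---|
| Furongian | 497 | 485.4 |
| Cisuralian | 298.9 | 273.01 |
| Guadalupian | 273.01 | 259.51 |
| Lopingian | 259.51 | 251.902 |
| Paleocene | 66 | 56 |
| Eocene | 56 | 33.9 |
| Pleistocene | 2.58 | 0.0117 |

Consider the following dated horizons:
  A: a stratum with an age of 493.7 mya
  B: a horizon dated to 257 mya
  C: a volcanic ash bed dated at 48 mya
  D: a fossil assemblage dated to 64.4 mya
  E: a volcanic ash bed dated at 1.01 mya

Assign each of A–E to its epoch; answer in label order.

A — Furongian; B — Lopingian; C — Eocene; D — Paleocene; E — Pleistocene

A: 493.7 Ma lies in 497–485.4 Ma, so Furongian.
B: 257 Ma lies in 259.51–251.902 Ma, so Lopingian.
C: 48 Ma lies in 56–33.9 Ma, so Eocene.
D: 64.4 Ma lies in 66–56 Ma, so Paleocene.
E: 1.01 Ma lies in 2.58–0.0117 Ma, so Pleistocene.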